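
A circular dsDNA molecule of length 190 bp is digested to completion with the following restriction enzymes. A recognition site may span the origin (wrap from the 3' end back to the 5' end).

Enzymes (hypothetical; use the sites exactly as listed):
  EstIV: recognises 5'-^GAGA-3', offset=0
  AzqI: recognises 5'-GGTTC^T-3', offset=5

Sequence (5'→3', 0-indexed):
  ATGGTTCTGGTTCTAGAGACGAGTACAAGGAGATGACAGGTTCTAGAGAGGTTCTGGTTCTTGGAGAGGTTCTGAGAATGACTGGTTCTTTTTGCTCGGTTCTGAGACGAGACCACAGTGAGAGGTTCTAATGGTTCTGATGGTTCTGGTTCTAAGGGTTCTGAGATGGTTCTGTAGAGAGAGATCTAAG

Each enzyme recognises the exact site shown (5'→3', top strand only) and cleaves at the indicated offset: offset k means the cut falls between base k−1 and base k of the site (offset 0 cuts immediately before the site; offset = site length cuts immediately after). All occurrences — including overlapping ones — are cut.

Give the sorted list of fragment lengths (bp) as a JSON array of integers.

Scan for sites:
  EstIV (GAGA, off=0): starts [15, 29, 45, 63, 73, 103, 108, 119, 162, 176, 178, 180] → cuts [15, 29, 45, 63, 73, 103, 108, 119, 162, 176, 178, 180]
  AzqI (GGTTCT, off=5): starts [2, 8, 38, 49, 55, 67, 83, 97, 123, 132, 141, 147, 156, 167] → cuts [7, 13, 43, 54, 60, 72, 88, 102, 128, 137, 146, 152, 161, 172]

All cut coordinates (distinct, sorted): [7, 13, 15, 29, 43, 45, 54, 60, 63, 72, 73, 88, 102, 103, 108, 119, 128, 137, 146, 152, 161, 162, 172, 176, 178, 180]

Fragments:
  7→13: 6 bp
  13→15: 2 bp
  15→29: 14 bp
  29→43: 14 bp
  43→45: 2 bp
  45→54: 9 bp
  54→60: 6 bp
  60→63: 3 bp
  63→72: 9 bp
  72→73: 1 bp
  73→88: 15 bp
  88→102: 14 bp
  102→103: 1 bp
  103→108: 5 bp
  108→119: 11 bp
  119→128: 9 bp
  128→137: 9 bp
  137→146: 9 bp
  146→152: 6 bp
  152→161: 9 bp
  161→162: 1 bp
  162→172: 10 bp
  172→176: 4 bp
  176→178: 2 bp
  178→180: 2 bp
  180→7 (wrap): 190-180+7 = 17 bp

[1,1,1,2,2,2,2,3,4,5,6,6,6,9,9,9,9,9,9,10,11,14,14,14,15,17]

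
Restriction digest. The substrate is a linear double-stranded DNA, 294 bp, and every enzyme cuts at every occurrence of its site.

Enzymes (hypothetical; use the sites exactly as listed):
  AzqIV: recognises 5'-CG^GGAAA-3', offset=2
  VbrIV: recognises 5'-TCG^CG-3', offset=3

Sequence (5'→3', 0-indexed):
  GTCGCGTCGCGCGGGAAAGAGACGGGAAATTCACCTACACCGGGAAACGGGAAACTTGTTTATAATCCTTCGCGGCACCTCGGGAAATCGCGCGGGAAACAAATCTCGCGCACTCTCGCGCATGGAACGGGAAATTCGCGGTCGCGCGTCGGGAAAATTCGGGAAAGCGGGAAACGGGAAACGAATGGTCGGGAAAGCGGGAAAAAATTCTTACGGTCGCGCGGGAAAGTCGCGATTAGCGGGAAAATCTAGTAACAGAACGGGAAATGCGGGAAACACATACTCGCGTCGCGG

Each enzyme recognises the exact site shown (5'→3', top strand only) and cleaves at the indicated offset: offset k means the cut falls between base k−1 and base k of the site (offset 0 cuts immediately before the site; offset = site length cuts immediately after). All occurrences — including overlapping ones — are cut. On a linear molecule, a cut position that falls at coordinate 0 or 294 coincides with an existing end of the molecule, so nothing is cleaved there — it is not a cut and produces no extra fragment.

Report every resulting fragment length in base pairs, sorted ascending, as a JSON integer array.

Per-enzyme occurrences:
  AzqIV (CGGGAAA, off=2): starts [11, 22, 40, 47, 80, 92, 127, 149, 159, 167, 174, 189, 197, 221, 239, 260, 269] → cuts [13, 24, 42, 49, 82, 94, 129, 151, 161, 169, 176, 191, 199, 223, 241, 262, 271]
  VbrIV (TCGCG, off=3): starts [1, 6, 69, 87, 105, 115, 135, 141, 216, 229, 283, 288] → cuts [4, 9, 72, 90, 108, 118, 138, 144, 219, 232, 286, 291]

Pooled cuts: [4, 9, 13, 24, 42, 49, 72, 82, 90, 94, 108, 118, 129, 138, 144, 151, 161, 169, 176, 191, 199, 219, 223, 232, 241, 262, 271, 286, 291]

Fragment lengths:
  [0,4): 4 bp
  [4,9): 5 bp
  [9,13): 4 bp
  [13,24): 11 bp
  [24,42): 18 bp
  [42,49): 7 bp
  [49,72): 23 bp
  [72,82): 10 bp
  [82,90): 8 bp
  [90,94): 4 bp
  [94,108): 14 bp
  [108,118): 10 bp
  [118,129): 11 bp
  [129,138): 9 bp
  [138,144): 6 bp
  [144,151): 7 bp
  [151,161): 10 bp
  [161,169): 8 bp
  [169,176): 7 bp
  [176,191): 15 bp
  [191,199): 8 bp
  [199,219): 20 bp
  [219,223): 4 bp
  [223,232): 9 bp
  [232,241): 9 bp
  [241,262): 21 bp
  [262,271): 9 bp
  [271,286): 15 bp
  [286,291): 5 bp
  [291,294): 3 bp

[3,4,4,4,4,5,5,6,7,7,7,8,8,8,9,9,9,9,10,10,10,11,11,14,15,15,18,20,21,23]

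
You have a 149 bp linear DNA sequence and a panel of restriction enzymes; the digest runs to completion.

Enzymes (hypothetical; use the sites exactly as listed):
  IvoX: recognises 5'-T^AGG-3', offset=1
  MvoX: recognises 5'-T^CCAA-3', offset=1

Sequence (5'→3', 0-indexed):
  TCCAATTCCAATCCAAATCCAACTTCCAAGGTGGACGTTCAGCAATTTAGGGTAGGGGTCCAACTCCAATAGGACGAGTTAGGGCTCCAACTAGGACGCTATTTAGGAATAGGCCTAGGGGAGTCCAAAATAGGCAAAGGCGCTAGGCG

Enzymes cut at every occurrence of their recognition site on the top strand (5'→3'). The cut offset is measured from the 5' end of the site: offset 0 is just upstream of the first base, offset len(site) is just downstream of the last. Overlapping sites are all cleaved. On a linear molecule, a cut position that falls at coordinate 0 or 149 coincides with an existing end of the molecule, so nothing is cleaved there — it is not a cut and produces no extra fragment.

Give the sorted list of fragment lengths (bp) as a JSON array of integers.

[1,5,5,5,5,6,6,6,6,6,6,6,6,7,7,8,10,12,13,23]

Site scan:
  IvoX TAGG/1: at [47, 52, 69, 79, 91, 103, 109, 115, 130, 143] ⇒ [48, 53, 70, 80, 92, 104, 110, 116, 131, 144]
  MvoX TCCAA/1: at [0, 6, 11, 17, 24, 58, 64, 85, 123] ⇒ [1, 7, 12, 18, 25, 59, 65, 86, 124]

All cut coordinates (distinct, sorted): [1, 7, 12, 18, 25, 48, 53, 59, 65, 70, 80, 86, 92, 104, 110, 116, 124, 131, 144]

Fragment lengths:
  [0,1): 1 bp
  [1,7): 6 bp
  [7,12): 5 bp
  [12,18): 6 bp
  [18,25): 7 bp
  [25,48): 23 bp
  [48,53): 5 bp
  [53,59): 6 bp
  [59,65): 6 bp
  [65,70): 5 bp
  [70,80): 10 bp
  [80,86): 6 bp
  [86,92): 6 bp
  [92,104): 12 bp
  [104,110): 6 bp
  [110,116): 6 bp
  [116,124): 8 bp
  [124,131): 7 bp
  [131,144): 13 bp
  [144,149): 5 bp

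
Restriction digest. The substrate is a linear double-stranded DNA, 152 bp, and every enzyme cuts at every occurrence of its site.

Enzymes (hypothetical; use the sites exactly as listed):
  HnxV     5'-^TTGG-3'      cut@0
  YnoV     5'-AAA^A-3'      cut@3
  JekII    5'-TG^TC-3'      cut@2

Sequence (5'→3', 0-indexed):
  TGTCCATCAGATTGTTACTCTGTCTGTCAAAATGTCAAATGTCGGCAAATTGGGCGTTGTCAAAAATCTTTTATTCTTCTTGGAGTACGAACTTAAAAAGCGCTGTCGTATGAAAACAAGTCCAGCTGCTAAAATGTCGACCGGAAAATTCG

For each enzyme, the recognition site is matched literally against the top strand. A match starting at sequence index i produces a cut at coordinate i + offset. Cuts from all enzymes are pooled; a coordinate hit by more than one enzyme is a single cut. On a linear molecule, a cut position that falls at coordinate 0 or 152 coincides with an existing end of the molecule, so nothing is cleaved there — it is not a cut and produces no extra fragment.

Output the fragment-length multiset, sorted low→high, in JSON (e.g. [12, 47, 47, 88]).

[1,1,2,3,3,4,5,5,5,7,7,8,10,10,11,14,18,18,20]

Scan for sites:
  HnxV (TTGG, off=0): starts [49, 79] → cuts [49, 79]
  YnoV (AAAA, off=3): starts [28, 61, 62, 94, 95, 112, 130, 144] → cuts [31, 64, 65, 97, 98, 115, 133, 147]
  JekII (TGTC, off=2): starts [0, 20, 24, 32, 39, 57, 103, 134] → cuts [2, 22, 26, 34, 41, 59, 105, 136]

All cut coordinates (distinct, sorted): [2, 22, 26, 31, 34, 41, 49, 59, 64, 65, 79, 97, 98, 105, 115, 133, 136, 147]

Fragment lengths:
  [0,2): 2 bp
  [2,22): 20 bp
  [22,26): 4 bp
  [26,31): 5 bp
  [31,34): 3 bp
  [34,41): 7 bp
  [41,49): 8 bp
  [49,59): 10 bp
  [59,64): 5 bp
  [64,65): 1 bp
  [65,79): 14 bp
  [79,97): 18 bp
  [97,98): 1 bp
  [98,105): 7 bp
  [105,115): 10 bp
  [115,133): 18 bp
  [133,136): 3 bp
  [136,147): 11 bp
  [147,152): 5 bp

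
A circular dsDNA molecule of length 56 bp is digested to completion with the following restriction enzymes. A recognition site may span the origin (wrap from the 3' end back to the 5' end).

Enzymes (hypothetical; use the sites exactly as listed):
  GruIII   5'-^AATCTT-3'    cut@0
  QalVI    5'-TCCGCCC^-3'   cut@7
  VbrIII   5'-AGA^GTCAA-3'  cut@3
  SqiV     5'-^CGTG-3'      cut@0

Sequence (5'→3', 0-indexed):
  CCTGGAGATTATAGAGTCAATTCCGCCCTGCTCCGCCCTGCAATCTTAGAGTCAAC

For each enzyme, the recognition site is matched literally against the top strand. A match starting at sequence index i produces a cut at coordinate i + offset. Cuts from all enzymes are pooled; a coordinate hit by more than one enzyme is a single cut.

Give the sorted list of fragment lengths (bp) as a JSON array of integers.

Per-enzyme occurrences:
  GruIII AATCTT/0: at [41] ⇒ [41]
  QalVI TCCGCCC/7: at [21, 31] ⇒ [28, 38]
  VbrIII AGAGTCAA/3: at [12, 47] ⇒ [15, 50]
  SqiV (CGTG, off=0): no sites

Pooled cuts: [15, 28, 38, 41, 50]

Fragments:
  15→28: 13 bp
  28→38: 10 bp
  38→41: 3 bp
  41→50: 9 bp
  50→15 (wrap): 56-50+15 = 21 bp

[3,9,10,13,21]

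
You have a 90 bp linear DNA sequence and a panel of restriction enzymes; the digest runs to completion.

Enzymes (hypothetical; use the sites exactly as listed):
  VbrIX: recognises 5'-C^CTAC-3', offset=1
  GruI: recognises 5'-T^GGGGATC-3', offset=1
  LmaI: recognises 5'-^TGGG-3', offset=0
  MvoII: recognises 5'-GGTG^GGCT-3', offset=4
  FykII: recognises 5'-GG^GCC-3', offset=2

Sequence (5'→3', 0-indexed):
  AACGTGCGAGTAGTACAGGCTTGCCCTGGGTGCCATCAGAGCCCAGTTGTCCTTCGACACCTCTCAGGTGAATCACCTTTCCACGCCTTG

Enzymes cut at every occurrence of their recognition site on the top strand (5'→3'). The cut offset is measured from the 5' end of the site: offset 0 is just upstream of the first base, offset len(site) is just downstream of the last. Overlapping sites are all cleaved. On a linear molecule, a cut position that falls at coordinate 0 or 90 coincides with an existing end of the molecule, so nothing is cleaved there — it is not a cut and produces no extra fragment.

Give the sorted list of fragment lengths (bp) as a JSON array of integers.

Scan for sites:
  VbrIX (CCTAC, off=1): no sites
  GruI (TGGGGATC, off=1): no sites
  LmaI (TGGG, off=0): starts [26] → cuts [26]
  MvoII (GGTGGGCT, off=4): no sites
  FykII (GGGCC, off=2): no sites

All cut coordinates (distinct, sorted): [26]

Fragment lengths:
  [0,26): 26 bp
  [26,90): 64 bp

[26,64]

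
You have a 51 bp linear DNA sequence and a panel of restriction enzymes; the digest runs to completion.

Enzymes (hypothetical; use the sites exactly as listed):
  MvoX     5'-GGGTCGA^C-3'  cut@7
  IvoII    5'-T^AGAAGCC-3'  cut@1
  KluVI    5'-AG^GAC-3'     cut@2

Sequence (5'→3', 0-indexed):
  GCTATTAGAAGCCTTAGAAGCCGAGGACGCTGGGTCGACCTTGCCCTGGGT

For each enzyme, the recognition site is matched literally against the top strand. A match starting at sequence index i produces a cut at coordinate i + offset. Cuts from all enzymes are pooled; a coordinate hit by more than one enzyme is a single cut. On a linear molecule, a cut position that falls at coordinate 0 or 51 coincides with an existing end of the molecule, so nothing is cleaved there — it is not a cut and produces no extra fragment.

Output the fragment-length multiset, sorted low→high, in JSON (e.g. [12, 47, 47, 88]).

Scan for sites:
  MvoX (GGGTCGAC, off=7): starts [31] → cuts [38]
  IvoII (TAGAAGCC, off=1): starts [5, 14] → cuts [6, 15]
  KluVI (AGGAC, off=2): starts [23] → cuts [25]

All cut coordinates (distinct, sorted): [6, 15, 25, 38]

Fragment lengths:
  [0,6): 6 bp
  [6,15): 9 bp
  [15,25): 10 bp
  [25,38): 13 bp
  [38,51): 13 bp

[6,9,10,13,13]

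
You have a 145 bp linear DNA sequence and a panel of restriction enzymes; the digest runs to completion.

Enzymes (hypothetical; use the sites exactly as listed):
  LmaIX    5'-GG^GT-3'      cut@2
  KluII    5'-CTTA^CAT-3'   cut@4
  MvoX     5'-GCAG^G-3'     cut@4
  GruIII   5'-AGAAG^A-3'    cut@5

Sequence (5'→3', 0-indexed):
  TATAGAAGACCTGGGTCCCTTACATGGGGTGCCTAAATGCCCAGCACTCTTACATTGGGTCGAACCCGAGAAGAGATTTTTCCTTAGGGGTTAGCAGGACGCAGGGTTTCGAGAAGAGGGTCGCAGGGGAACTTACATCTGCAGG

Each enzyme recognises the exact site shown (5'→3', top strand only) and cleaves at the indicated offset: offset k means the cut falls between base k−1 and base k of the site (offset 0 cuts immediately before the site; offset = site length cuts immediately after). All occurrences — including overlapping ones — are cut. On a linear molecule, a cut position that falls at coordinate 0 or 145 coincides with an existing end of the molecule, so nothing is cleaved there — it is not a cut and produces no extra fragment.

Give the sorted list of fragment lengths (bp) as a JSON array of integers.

Per-enzyme occurrences:
  LmaIX GGGT/2: at [12, 26, 56, 87, 103, 117] ⇒ [14, 28, 58, 89, 105, 119]
  KluII CTTACAT/4: at [18, 48, 131] ⇒ [22, 52, 135]
  MvoX GCAGG/4: at [93, 100, 122, 140] ⇒ [97, 104, 126, 144]
  GruIII AGAAGA/5: at [3, 68, 111] ⇒ [8, 73, 116]

Pooled cuts: [8, 14, 22, 28, 52, 58, 73, 89, 97, 104, 105, 116, 119, 126, 135, 144]

Fragment lengths:
  [0,8): 8 bp
  [8,14): 6 bp
  [14,22): 8 bp
  [22,28): 6 bp
  [28,52): 24 bp
  [52,58): 6 bp
  [58,73): 15 bp
  [73,89): 16 bp
  [89,97): 8 bp
  [97,104): 7 bp
  [104,105): 1 bp
  [105,116): 11 bp
  [116,119): 3 bp
  [119,126): 7 bp
  [126,135): 9 bp
  [135,144): 9 bp
  [144,145): 1 bp

[1,1,3,6,6,6,7,7,8,8,8,9,9,11,15,16,24]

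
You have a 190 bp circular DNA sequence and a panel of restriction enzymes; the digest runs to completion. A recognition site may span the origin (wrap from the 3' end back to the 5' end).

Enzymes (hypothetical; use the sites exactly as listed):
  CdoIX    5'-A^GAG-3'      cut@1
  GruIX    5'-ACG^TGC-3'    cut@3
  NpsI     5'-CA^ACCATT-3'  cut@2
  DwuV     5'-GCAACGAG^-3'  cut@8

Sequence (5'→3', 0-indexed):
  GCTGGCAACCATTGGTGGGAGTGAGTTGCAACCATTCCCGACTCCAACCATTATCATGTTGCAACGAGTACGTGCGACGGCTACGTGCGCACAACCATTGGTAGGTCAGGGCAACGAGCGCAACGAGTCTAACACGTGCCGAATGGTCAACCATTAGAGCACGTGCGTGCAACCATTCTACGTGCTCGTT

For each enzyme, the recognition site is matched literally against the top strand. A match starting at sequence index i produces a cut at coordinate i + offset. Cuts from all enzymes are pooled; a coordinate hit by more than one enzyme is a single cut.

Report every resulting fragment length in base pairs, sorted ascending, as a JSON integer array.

[4,7,7,8,8,9,9,11,13,13,15,16,22,23,25]

Per-enzyme occurrences:
  CdoIX AGAG/1: at [155] ⇒ [156]
  GruIX ACGTGC/3: at [69, 82, 133, 160, 179] ⇒ [72, 85, 136, 163, 182]
  NpsI CAACCATT/2: at [5, 28, 44, 91, 147, 169] ⇒ [7, 30, 46, 93, 149, 171]
  DwuV GCAACGAG/8: at [60, 110, 119] ⇒ [68, 118, 127]

Pooled cuts: [7, 30, 46, 68, 72, 85, 93, 118, 127, 136, 149, 156, 163, 171, 182]

Fragment lengths:
  7→30: 23 bp
  30→46: 16 bp
  46→68: 22 bp
  68→72: 4 bp
  72→85: 13 bp
  85→93: 8 bp
  93→118: 25 bp
  118→127: 9 bp
  127→136: 9 bp
  136→149: 13 bp
  149→156: 7 bp
  156→163: 7 bp
  163→171: 8 bp
  171→182: 11 bp
  182→7 (wrap): 190-182+7 = 15 bp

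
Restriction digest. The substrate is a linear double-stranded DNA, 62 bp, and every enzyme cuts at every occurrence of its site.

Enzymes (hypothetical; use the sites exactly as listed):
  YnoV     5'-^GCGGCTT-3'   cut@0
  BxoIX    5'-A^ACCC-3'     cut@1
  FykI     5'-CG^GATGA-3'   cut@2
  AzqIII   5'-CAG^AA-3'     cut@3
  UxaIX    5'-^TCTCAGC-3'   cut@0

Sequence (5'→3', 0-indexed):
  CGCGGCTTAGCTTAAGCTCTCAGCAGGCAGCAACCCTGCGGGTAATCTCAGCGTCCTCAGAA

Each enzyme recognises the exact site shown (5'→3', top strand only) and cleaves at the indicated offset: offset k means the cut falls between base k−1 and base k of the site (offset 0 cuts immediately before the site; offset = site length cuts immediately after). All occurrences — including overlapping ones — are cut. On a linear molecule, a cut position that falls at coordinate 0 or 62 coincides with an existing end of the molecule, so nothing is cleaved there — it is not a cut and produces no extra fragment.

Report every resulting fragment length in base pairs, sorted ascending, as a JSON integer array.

Site scan:
  YnoV (GCGGCTT, off=0): starts [1] → cuts [1]
  BxoIX (AACCC, off=1): starts [31] → cuts [32]
  FykI (CGGATGA, off=2): no sites
  AzqIII (CAGAA, off=3): starts [57] → cuts [60]
  UxaIX (TCTCAGC, off=0): starts [17, 45] → cuts [17, 45]

Pooled cuts: [1, 17, 32, 45, 60]

Fragments:
  [0,1): 1 bp
  [1,17): 16 bp
  [17,32): 15 bp
  [32,45): 13 bp
  [45,60): 15 bp
  [60,62): 2 bp

[1,2,13,15,15,16]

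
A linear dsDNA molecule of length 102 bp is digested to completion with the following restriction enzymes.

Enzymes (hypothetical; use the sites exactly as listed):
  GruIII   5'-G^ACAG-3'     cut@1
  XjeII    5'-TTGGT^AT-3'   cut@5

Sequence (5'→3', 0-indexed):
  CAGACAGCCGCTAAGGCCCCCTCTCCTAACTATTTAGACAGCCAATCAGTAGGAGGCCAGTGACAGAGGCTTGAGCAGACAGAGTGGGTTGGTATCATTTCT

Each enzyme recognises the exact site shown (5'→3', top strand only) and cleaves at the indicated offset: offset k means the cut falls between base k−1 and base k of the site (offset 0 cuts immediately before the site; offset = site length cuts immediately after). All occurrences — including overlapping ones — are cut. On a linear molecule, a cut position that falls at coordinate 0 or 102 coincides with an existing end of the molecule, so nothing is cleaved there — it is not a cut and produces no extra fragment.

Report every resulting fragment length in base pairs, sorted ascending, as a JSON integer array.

Site scan:
  GruIII GACAG/1: at [2, 36, 61, 77] ⇒ [3, 37, 62, 78]
  XjeII TTGGTAT/5: at [88] ⇒ [93]

Pooled cuts: [3, 37, 62, 78, 93]

Fragment lengths:
  [0,3): 3 bp
  [3,37): 34 bp
  [37,62): 25 bp
  [62,78): 16 bp
  [78,93): 15 bp
  [93,102): 9 bp

[3,9,15,16,25,34]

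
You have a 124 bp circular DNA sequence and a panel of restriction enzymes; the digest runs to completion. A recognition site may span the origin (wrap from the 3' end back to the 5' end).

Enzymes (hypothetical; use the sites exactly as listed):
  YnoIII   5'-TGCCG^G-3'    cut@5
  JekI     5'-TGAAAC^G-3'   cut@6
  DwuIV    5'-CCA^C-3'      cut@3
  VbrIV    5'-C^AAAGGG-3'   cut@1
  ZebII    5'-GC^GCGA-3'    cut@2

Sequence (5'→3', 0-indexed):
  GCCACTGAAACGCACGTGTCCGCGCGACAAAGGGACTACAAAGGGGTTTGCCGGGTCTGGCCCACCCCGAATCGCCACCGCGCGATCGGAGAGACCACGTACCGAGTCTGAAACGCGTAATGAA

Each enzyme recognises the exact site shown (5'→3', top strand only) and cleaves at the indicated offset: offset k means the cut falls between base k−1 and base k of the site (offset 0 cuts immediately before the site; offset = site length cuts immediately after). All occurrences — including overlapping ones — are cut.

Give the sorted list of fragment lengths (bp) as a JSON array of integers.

Site scan:
  YnoIII (TGCCGG, off=5): starts [48] → cuts [53]
  JekI (TGAAACG, off=6): starts [5, 108] → cuts [11, 114]
  DwuIV (CCAC, off=3): starts [1, 61, 74, 94] → cuts [4, 64, 77, 97]
  VbrIV (CAAAGGG, off=1): starts [27, 38] → cuts [28, 39]
  ZebII (GCGCGA, off=2): starts [21, 79] → cuts [23, 81]

Pooled cuts: [4, 11, 23, 28, 39, 53, 64, 77, 81, 97, 114]

Fragments:
  4→11: 7 bp
  11→23: 12 bp
  23→28: 5 bp
  28→39: 11 bp
  39→53: 14 bp
  53→64: 11 bp
  64→77: 13 bp
  77→81: 4 bp
  81→97: 16 bp
  97→114: 17 bp
  114→4 (wrap): 124-114+4 = 14 bp

[4,5,7,11,11,12,13,14,14,16,17]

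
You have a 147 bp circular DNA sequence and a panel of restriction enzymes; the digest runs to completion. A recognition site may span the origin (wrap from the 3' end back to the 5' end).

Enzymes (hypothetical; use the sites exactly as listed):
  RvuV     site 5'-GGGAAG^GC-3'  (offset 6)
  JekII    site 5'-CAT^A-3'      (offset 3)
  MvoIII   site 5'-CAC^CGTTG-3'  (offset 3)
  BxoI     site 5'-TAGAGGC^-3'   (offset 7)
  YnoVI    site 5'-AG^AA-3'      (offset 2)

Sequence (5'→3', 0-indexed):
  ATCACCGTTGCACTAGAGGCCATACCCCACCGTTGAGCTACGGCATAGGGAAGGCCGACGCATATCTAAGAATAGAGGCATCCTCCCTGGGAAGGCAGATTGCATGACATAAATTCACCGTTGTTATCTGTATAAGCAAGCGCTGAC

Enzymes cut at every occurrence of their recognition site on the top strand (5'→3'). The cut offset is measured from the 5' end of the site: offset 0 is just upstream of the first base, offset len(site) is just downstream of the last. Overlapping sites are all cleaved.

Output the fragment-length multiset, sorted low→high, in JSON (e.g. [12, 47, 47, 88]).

Scan for sites:
  RvuV (GGGAAGGC, off=6): starts [47, 88] → cuts [53, 94]
  JekII (CATA, off=3): starts [20, 43, 60, 107] → cuts [23, 46, 63, 110]
  MvoIII (CACCGTTG, off=3): starts [2, 27, 115] → cuts [5, 30, 118]
  BxoI (TAGAGGC, off=7): starts [13, 72] → cuts [20, 79]
  YnoVI (AGAA, off=2): starts [68] → cuts [70]

Pooled cuts: [5, 20, 23, 30, 46, 53, 63, 70, 79, 94, 110, 118]

Fragment lengths:
  5→20: 15 bp
  20→23: 3 bp
  23→30: 7 bp
  30→46: 16 bp
  46→53: 7 bp
  53→63: 10 bp
  63→70: 7 bp
  70→79: 9 bp
  79→94: 15 bp
  94→110: 16 bp
  110→118: 8 bp
  118→5 (wrap): 147-118+5 = 34 bp

[3,7,7,7,8,9,10,15,15,16,16,34]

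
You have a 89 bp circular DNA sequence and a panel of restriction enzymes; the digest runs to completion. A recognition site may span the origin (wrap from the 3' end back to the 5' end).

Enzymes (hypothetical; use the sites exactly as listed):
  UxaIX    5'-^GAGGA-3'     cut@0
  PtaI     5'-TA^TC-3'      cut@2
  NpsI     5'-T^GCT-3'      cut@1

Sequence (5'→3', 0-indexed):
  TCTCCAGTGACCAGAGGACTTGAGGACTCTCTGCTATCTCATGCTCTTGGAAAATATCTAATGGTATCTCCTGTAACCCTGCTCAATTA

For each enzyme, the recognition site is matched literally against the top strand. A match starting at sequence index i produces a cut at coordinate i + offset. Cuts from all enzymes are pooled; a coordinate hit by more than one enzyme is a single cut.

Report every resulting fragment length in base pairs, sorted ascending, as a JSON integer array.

Per-enzyme occurrences:
  UxaIX (GAGGA, off=0): starts [13, 21] → cuts [13, 21]
  PtaI (TATC, off=2): starts [34, 54, 64, 87] → cuts [0, 36, 56, 66]
  NpsI (TGCT, off=1): starts [31, 41, 79] → cuts [32, 42, 80]

Pooled cuts: [0, 13, 21, 32, 36, 42, 56, 66, 80]

Fragments:
  0→13: 13 bp
  13→21: 8 bp
  21→32: 11 bp
  32→36: 4 bp
  36→42: 6 bp
  42→56: 14 bp
  56→66: 10 bp
  66→80: 14 bp
  80→0 (wrap): 89-80+0 = 9 bp

[4,6,8,9,10,11,13,14,14]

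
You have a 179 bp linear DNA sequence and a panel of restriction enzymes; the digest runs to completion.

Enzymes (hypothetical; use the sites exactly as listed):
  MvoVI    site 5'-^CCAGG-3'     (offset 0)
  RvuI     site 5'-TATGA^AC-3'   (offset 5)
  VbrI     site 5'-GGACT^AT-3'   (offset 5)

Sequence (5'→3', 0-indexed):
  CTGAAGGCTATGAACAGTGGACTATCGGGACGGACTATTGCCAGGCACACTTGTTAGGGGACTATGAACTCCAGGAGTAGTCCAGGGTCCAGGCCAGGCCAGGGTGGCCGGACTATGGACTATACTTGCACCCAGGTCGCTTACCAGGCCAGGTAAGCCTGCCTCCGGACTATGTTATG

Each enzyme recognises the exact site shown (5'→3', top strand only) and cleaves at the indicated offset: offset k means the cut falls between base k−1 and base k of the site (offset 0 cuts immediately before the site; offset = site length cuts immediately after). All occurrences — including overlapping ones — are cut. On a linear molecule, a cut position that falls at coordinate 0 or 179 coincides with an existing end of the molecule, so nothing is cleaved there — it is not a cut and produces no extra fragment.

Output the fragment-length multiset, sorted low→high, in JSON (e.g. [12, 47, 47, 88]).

[3,4,4,5,5,5,7,7,8,10,10,11,12,13,13,16,23,23]

Per-enzyme occurrences:
  MvoVI (CCAGG, off=0): starts [40, 70, 81, 88, 93, 98, 131, 143, 148] → cuts [40, 70, 81, 88, 93, 98, 131, 143, 148]
  RvuI (TATGAAC, off=5): starts [8, 62] → cuts [13, 67]
  VbrI (GGACTAT, off=5): starts [18, 31, 58, 109, 116, 166] → cuts [23, 36, 63, 114, 121, 171]

All cut coordinates (distinct, sorted): [13, 23, 36, 40, 63, 67, 70, 81, 88, 93, 98, 114, 121, 131, 143, 148, 171]

Fragments:
  [0,13): 13 bp
  [13,23): 10 bp
  [23,36): 13 bp
  [36,40): 4 bp
  [40,63): 23 bp
  [63,67): 4 bp
  [67,70): 3 bp
  [70,81): 11 bp
  [81,88): 7 bp
  [88,93): 5 bp
  [93,98): 5 bp
  [98,114): 16 bp
  [114,121): 7 bp
  [121,131): 10 bp
  [131,143): 12 bp
  [143,148): 5 bp
  [148,171): 23 bp
  [171,179): 8 bp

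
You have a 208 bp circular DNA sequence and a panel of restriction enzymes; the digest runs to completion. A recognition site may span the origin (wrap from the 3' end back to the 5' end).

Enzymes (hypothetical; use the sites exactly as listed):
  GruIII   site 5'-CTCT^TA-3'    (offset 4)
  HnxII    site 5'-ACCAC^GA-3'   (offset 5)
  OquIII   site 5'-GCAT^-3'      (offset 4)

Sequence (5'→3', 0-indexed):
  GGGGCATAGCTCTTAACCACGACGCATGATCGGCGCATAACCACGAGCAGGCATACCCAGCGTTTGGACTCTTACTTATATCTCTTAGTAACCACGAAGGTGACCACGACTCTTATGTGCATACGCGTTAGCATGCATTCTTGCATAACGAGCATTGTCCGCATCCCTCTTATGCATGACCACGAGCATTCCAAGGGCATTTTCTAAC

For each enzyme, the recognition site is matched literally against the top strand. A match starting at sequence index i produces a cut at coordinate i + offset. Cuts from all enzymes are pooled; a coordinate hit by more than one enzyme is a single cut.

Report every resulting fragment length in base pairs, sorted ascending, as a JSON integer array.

[4,6,6,6,6,6,6,7,7,7,8,9,9,9,10,10,11,11,12,12,13,15,18]

Site scan:
  GruIII (CTCTTA, off=4): starts [9, 68, 81, 109, 166] → cuts [13, 72, 85, 113, 170]
  HnxII (ACCACGA, off=5): starts [15, 39, 90, 102, 178] → cuts [20, 44, 95, 107, 183]
  OquIII (GCAT, off=4): starts [3, 23, 34, 50, 118, 130, 134, 142, 151, 160, 173, 185, 196] → cuts [7, 27, 38, 54, 122, 134, 138, 146, 155, 164, 177, 189, 200]

All cut coordinates (distinct, sorted): [7, 13, 20, 27, 38, 44, 54, 72, 85, 95, 107, 113, 122, 134, 138, 146, 155, 164, 170, 177, 183, 189, 200]

Fragment lengths:
  7→13: 6 bp
  13→20: 7 bp
  20→27: 7 bp
  27→38: 11 bp
  38→44: 6 bp
  44→54: 10 bp
  54→72: 18 bp
  72→85: 13 bp
  85→95: 10 bp
  95→107: 12 bp
  107→113: 6 bp
  113→122: 9 bp
  122→134: 12 bp
  134→138: 4 bp
  138→146: 8 bp
  146→155: 9 bp
  155→164: 9 bp
  164→170: 6 bp
  170→177: 7 bp
  177→183: 6 bp
  183→189: 6 bp
  189→200: 11 bp
  200→7 (wrap): 208-200+7 = 15 bp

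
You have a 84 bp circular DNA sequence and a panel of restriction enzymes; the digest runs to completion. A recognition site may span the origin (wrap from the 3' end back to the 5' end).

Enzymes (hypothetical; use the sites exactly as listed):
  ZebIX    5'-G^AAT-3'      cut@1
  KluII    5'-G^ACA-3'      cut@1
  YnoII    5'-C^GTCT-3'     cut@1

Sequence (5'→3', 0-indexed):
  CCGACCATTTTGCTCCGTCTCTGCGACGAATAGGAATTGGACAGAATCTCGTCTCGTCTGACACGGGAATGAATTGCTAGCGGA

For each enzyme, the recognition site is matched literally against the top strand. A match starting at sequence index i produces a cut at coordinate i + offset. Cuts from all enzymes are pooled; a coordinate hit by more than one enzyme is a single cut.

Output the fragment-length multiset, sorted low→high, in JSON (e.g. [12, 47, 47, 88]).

[4,4,5,5,6,6,6,7,12,29]

Site scan:
  ZebIX GAAT/1: at [27, 33, 43, 66, 70] ⇒ [28, 34, 44, 67, 71]
  KluII GACA/1: at [39, 59] ⇒ [40, 60]
  YnoII CGTCT/1: at [15, 49, 54] ⇒ [16, 50, 55]

All cut coordinates (distinct, sorted): [16, 28, 34, 40, 44, 50, 55, 60, 67, 71]

Fragments:
  16→28: 12 bp
  28→34: 6 bp
  34→40: 6 bp
  40→44: 4 bp
  44→50: 6 bp
  50→55: 5 bp
  55→60: 5 bp
  60→67: 7 bp
  67→71: 4 bp
  71→16 (wrap): 84-71+16 = 29 bp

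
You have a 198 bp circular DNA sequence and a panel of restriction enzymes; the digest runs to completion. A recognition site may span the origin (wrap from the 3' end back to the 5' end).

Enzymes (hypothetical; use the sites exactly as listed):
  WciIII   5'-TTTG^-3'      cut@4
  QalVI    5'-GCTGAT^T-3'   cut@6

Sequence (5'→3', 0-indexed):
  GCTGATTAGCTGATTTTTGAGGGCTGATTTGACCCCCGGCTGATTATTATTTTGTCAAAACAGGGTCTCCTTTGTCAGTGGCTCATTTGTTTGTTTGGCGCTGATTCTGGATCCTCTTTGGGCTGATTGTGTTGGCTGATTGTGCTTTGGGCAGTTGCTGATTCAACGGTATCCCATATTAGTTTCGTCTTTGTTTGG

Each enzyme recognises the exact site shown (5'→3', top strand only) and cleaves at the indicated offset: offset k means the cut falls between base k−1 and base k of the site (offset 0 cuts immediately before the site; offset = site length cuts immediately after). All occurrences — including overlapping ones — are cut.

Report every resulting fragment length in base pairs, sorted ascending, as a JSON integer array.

Per-enzyme occurrences:
  WciIII TTTG/4: at [15, 27, 50, 70, 85, 89, 93, 116, 145, 189, 193] ⇒ [19, 31, 54, 74, 89, 93, 97, 120, 149, 193, 197]
  QalVI GCTGATT/6: at [0, 8, 22, 38, 99, 121, 134, 156] ⇒ [6, 14, 28, 44, 105, 127, 140, 162]

All cut coordinates (distinct, sorted): [6, 14, 19, 28, 31, 44, 54, 74, 89, 93, 97, 105, 120, 127, 140, 149, 162, 193, 197]

Fragment lengths:
  6→14: 8 bp
  14→19: 5 bp
  19→28: 9 bp
  28→31: 3 bp
  31→44: 13 bp
  44→54: 10 bp
  54→74: 20 bp
  74→89: 15 bp
  89→93: 4 bp
  93→97: 4 bp
  97→105: 8 bp
  105→120: 15 bp
  120→127: 7 bp
  127→140: 13 bp
  140→149: 9 bp
  149→162: 13 bp
  162→193: 31 bp
  193→197: 4 bp
  197→6 (wrap): 198-197+6 = 7 bp

[3,4,4,4,5,7,7,8,8,9,9,10,13,13,13,15,15,20,31]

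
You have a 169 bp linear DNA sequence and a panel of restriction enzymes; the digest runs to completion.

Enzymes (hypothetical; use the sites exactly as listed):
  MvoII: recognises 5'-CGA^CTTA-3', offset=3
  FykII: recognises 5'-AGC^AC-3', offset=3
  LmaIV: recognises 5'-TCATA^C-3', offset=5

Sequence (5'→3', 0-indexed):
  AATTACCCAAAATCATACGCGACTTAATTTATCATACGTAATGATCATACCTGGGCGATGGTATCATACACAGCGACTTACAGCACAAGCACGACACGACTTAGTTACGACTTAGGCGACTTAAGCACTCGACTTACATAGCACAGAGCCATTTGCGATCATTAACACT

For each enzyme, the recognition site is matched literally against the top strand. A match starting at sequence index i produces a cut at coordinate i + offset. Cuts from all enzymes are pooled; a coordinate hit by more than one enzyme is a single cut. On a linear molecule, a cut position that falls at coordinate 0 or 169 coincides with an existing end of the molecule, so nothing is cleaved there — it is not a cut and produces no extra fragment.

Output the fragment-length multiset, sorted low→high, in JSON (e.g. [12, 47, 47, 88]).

[5,6,6,7,8,8,9,9,10,11,13,14,17,19,27]

Site scan:
  MvoII CGACTTA/3: at [19, 73, 96, 107, 116, 129] ⇒ [22, 76, 99, 110, 119, 132]
  FykII AGCAC/3: at [81, 87, 123, 139] ⇒ [84, 90, 126, 142]
  LmaIV TCATAC/5: at [12, 31, 44, 63] ⇒ [17, 36, 49, 68]

All cut coordinates (distinct, sorted): [17, 22, 36, 49, 68, 76, 84, 90, 99, 110, 119, 126, 132, 142]

Fragments:
  [0,17): 17 bp
  [17,22): 5 bp
  [22,36): 14 bp
  [36,49): 13 bp
  [49,68): 19 bp
  [68,76): 8 bp
  [76,84): 8 bp
  [84,90): 6 bp
  [90,99): 9 bp
  [99,110): 11 bp
  [110,119): 9 bp
  [119,126): 7 bp
  [126,132): 6 bp
  [132,142): 10 bp
  [142,169): 27 bp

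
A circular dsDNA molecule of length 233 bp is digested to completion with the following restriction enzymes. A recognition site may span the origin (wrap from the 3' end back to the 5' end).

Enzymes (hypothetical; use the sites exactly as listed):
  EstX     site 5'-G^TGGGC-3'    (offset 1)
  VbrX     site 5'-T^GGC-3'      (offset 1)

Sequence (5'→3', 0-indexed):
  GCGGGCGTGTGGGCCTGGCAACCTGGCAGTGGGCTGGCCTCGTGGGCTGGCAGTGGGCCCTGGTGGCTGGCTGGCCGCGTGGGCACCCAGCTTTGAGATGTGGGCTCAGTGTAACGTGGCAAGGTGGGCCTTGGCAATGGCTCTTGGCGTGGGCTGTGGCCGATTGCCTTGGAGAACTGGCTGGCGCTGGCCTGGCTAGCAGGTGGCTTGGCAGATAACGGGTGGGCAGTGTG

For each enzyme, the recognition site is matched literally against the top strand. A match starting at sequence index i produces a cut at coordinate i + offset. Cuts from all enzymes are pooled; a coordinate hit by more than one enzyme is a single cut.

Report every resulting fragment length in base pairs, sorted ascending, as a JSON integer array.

Per-enzyme occurrences:
  EstX GTGGGC/1: at [8, 28, 41, 52, 78, 99, 123, 148, 221] ⇒ [9, 29, 42, 53, 79, 100, 124, 149, 222]
  VbrX TGGC/1: at [15, 23, 34, 47, 63, 67, 71, 116, 131, 137, 144, 156, 177, 181, 187, 192, 203, 208, 231] ⇒ [16, 24, 35, 48, 64, 68, 72, 117, 132, 138, 145, 157, 178, 182, 188, 193, 204, 209, 232]

All cut coordinates (distinct, sorted): [9, 16, 24, 29, 35, 42, 48, 53, 64, 68, 72, 79, 100, 117, 124, 132, 138, 145, 149, 157, 178, 182, 188, 193, 204, 209, 222, 232]

Fragments:
  9→16: 7 bp
  16→24: 8 bp
  24→29: 5 bp
  29→35: 6 bp
  35→42: 7 bp
  42→48: 6 bp
  48→53: 5 bp
  53→64: 11 bp
  64→68: 4 bp
  68→72: 4 bp
  72→79: 7 bp
  79→100: 21 bp
  100→117: 17 bp
  117→124: 7 bp
  124→132: 8 bp
  132→138: 6 bp
  138→145: 7 bp
  145→149: 4 bp
  149→157: 8 bp
  157→178: 21 bp
  178→182: 4 bp
  182→188: 6 bp
  188→193: 5 bp
  193→204: 11 bp
  204→209: 5 bp
  209→222: 13 bp
  222→232: 10 bp
  232→9 (wrap): 233-232+9 = 10 bp

[4,4,4,4,5,5,5,5,6,6,6,6,7,7,7,7,7,8,8,8,10,10,11,11,13,17,21,21]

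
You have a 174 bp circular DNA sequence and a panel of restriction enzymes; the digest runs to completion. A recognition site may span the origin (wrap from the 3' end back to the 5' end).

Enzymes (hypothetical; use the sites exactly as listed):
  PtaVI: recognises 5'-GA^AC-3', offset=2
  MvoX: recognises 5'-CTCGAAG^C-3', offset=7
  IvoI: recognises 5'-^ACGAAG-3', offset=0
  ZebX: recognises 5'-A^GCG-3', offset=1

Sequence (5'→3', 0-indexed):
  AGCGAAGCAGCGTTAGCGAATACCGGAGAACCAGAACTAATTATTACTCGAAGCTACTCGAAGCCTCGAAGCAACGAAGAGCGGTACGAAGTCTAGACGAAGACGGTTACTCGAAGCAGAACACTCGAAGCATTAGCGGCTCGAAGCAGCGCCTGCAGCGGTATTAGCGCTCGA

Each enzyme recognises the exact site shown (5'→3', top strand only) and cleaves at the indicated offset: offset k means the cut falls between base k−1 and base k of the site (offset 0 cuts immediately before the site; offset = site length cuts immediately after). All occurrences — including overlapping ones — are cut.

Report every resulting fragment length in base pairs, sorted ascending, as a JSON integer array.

Site scan:
  PtaVI GAAC/2: at [27, 33, 118] ⇒ [29, 35, 120]
  MvoX CTCGAAGC/7: at [46, 56, 64, 109, 123, 139, 169] ⇒ [2, 53, 63, 71, 116, 130, 146]
  IvoI ACGAAG/0: at [73, 85, 96] ⇒ [73, 85, 96]
  ZebX AGCG/1: at [0, 8, 14, 79, 134, 147, 156, 165] ⇒ [1, 9, 15, 80, 135, 148, 157, 166]

Pooled cuts: [1, 2, 9, 15, 29, 35, 53, 63, 71, 73, 80, 85, 96, 116, 120, 130, 135, 146, 148, 157, 166]

Fragments:
  1→2: 1 bp
  2→9: 7 bp
  9→15: 6 bp
  15→29: 14 bp
  29→35: 6 bp
  35→53: 18 bp
  53→63: 10 bp
  63→71: 8 bp
  71→73: 2 bp
  73→80: 7 bp
  80→85: 5 bp
  85→96: 11 bp
  96→116: 20 bp
  116→120: 4 bp
  120→130: 10 bp
  130→135: 5 bp
  135→146: 11 bp
  146→148: 2 bp
  148→157: 9 bp
  157→166: 9 bp
  166→1 (wrap): 174-166+1 = 9 bp

[1,2,2,4,5,5,6,6,7,7,8,9,9,9,10,10,11,11,14,18,20]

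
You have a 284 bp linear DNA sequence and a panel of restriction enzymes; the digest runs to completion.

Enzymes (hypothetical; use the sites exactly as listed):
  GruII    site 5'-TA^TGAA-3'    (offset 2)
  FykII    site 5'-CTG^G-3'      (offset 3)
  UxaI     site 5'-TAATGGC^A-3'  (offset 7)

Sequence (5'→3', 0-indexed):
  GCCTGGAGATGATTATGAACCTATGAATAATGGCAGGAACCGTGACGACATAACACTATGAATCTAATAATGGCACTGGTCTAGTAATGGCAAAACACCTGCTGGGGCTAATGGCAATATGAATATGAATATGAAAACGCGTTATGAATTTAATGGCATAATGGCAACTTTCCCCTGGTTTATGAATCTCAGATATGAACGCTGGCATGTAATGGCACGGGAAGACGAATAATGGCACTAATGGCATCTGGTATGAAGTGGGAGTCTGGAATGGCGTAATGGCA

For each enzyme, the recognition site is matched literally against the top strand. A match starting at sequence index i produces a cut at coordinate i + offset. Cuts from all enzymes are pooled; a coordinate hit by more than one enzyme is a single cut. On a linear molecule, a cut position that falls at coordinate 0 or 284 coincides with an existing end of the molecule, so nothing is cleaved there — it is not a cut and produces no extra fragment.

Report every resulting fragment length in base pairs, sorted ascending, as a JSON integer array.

[1,3,4,4,5,5,5,6,6,8,8,9,9,10,11,11,12,12,13,13,13,13,13,15,15,16,20,24]

Per-enzyme occurrences:
  GruII TATGAA/2: at [13, 21, 56, 117, 123, 129, 142, 180, 193, 251] ⇒ [15, 23, 58, 119, 125, 131, 144, 182, 195, 253]
  FykII CTGG/3: at [2, 75, 101, 174, 201, 247, 265] ⇒ [5, 78, 104, 177, 204, 250, 268]
  UxaI TAATGGCA/7: at [27, 67, 84, 108, 150, 158, 209, 229, 238, 276] ⇒ [34, 74, 91, 115, 157, 165, 216, 236, 245, 283]

Pooled cuts: [5, 15, 23, 34, 58, 74, 78, 91, 104, 115, 119, 125, 131, 144, 157, 165, 177, 182, 195, 204, 216, 236, 245, 250, 253, 268, 283]

Fragment lengths:
  [0,5): 5 bp
  [5,15): 10 bp
  [15,23): 8 bp
  [23,34): 11 bp
  [34,58): 24 bp
  [58,74): 16 bp
  [74,78): 4 bp
  [78,91): 13 bp
  [91,104): 13 bp
  [104,115): 11 bp
  [115,119): 4 bp
  [119,125): 6 bp
  [125,131): 6 bp
  [131,144): 13 bp
  [144,157): 13 bp
  [157,165): 8 bp
  [165,177): 12 bp
  [177,182): 5 bp
  [182,195): 13 bp
  [195,204): 9 bp
  [204,216): 12 bp
  [216,236): 20 bp
  [236,245): 9 bp
  [245,250): 5 bp
  [250,253): 3 bp
  [253,268): 15 bp
  [268,283): 15 bp
  [283,284): 1 bp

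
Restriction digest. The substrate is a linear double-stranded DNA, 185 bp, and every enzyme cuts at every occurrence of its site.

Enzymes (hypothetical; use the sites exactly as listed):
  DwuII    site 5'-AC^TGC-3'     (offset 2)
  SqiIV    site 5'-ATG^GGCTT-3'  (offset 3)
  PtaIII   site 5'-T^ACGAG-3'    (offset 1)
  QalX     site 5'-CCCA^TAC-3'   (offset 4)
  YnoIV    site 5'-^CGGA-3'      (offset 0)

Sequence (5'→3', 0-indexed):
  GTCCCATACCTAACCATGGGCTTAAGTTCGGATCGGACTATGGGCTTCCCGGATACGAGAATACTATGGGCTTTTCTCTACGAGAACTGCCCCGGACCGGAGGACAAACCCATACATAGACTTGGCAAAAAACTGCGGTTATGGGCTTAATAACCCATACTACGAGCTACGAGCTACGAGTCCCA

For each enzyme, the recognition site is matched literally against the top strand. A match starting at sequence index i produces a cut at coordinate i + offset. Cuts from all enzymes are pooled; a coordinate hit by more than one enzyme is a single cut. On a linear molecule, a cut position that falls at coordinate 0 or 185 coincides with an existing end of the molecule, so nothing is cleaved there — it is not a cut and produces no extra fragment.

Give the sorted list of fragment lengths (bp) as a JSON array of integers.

Scan for sites:
  DwuII (ACTGC, off=2): starts [85, 131] → cuts [87, 133]
  SqiIV (ATGGGCTT, off=3): starts [15, 39, 65, 140] → cuts [18, 42, 68, 143]
  PtaIII (TACGAG, off=1): starts [53, 78, 160, 167, 174] → cuts [54, 79, 161, 168, 175]
  QalX (CCCATAC, off=4): starts [2, 108, 153] → cuts [6, 112, 157]
  YnoIV (CGGA, off=0): starts [28, 33, 49, 92, 97] → cuts [28, 33, 49, 92, 97]

Pooled cuts: [6, 18, 28, 33, 42, 49, 54, 68, 79, 87, 92, 97, 112, 133, 143, 157, 161, 168, 175]

Fragments:
  [0,6): 6 bp
  [6,18): 12 bp
  [18,28): 10 bp
  [28,33): 5 bp
  [33,42): 9 bp
  [42,49): 7 bp
  [49,54): 5 bp
  [54,68): 14 bp
  [68,79): 11 bp
  [79,87): 8 bp
  [87,92): 5 bp
  [92,97): 5 bp
  [97,112): 15 bp
  [112,133): 21 bp
  [133,143): 10 bp
  [143,157): 14 bp
  [157,161): 4 bp
  [161,168): 7 bp
  [168,175): 7 bp
  [175,185): 10 bp

[4,5,5,5,5,6,7,7,7,8,9,10,10,10,11,12,14,14,15,21]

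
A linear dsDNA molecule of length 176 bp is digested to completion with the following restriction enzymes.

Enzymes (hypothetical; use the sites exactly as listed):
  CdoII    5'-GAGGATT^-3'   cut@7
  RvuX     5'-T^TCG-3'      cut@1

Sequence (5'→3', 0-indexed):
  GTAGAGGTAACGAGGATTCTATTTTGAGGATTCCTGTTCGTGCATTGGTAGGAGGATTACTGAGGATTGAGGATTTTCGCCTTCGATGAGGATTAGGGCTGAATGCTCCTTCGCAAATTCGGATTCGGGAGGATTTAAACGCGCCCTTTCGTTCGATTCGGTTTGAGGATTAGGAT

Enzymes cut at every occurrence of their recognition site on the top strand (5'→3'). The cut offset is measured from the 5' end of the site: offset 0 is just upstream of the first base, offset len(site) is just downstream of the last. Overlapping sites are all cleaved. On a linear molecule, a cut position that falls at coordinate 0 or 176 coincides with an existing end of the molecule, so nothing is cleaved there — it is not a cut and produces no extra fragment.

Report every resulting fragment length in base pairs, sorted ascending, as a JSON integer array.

Site scan:
  CdoII GAGGATT/7: at [11, 25, 51, 61, 68, 87, 128, 164] ⇒ [18, 32, 58, 68, 75, 94, 135, 171]
  RvuX TTCG/1: at [36, 75, 81, 109, 117, 123, 147, 151, 156] ⇒ [37, 76, 82, 110, 118, 124, 148, 152, 157]

All cut coordinates (distinct, sorted): [18, 32, 37, 58, 68, 75, 76, 82, 94, 110, 118, 124, 135, 148, 152, 157, 171]

Fragment lengths:
  [0,18): 18 bp
  [18,32): 14 bp
  [32,37): 5 bp
  [37,58): 21 bp
  [58,68): 10 bp
  [68,75): 7 bp
  [75,76): 1 bp
  [76,82): 6 bp
  [82,94): 12 bp
  [94,110): 16 bp
  [110,118): 8 bp
  [118,124): 6 bp
  [124,135): 11 bp
  [135,148): 13 bp
  [148,152): 4 bp
  [152,157): 5 bp
  [157,171): 14 bp
  [171,176): 5 bp

[1,4,5,5,5,6,6,7,8,10,11,12,13,14,14,16,18,21]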